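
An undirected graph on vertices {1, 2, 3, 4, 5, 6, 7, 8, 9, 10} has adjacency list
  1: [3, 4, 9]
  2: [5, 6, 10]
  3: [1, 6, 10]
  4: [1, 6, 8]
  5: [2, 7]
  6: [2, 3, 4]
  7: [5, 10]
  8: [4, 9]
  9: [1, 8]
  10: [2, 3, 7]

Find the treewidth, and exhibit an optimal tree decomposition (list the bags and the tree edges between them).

Every bag has size at most 3, so the width is 3 − 1 = 2 and tw(G) ≤ 2. For the lower bound, G contains the cycle 7–5–2–10–7, so G is not a forest; only forests have treewidth ≤ 1, hence tw(G) ≥ 2. Therefore the treewidth is 2.

Treewidth 2.
One such decomposition:
Bags: B1 = {5, 7, 10}  B2 = {2, 5, 10}  B3 = {2, 3, 10}  B4 = {2, 3, 6}  B5 = {1, 3, 6}  B6 = {1, 4, 6}  B7 = {1, 4, 9}  B8 = {4, 8, 9}
Tree: B1–B2, B2–B3, B3–B4, B4–B5, B5–B6, B6–B7, B7–B8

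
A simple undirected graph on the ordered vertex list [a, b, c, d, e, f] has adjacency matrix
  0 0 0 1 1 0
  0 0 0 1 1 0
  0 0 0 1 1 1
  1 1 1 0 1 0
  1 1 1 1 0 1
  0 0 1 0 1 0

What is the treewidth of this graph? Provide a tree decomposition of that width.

Treewidth 2.
Bags: B1 = {b, d, e}  B2 = {a, d, e}  B3 = {c, d, e}  B4 = {c, e, f}
Tree: B1–B2, B1–B3, B3–B4

Every bag has size at most 3, so the width is 3 − 1 = 2 and tw(G) ≤ 2. For the lower bound, the 3 vertices {c, d, e} are pairwise adjacent, and any tree decomposition puts a clique entirely inside one bag — forcing width ≥ 2. The upper and lower bounds meet at 2, so that is the treewidth.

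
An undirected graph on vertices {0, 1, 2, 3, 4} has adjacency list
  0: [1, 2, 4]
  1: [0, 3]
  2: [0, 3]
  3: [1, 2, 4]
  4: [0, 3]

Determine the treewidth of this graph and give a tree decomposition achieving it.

The largest bag has 3 vertices, giving width 2; this decomposition certifies tw(G) ≤ 2. The edges 3–1–0–4–3 form a cycle, so G is not a tree and its treewidth is at least 2. Combining the bounds, tw(G) = 2.

Treewidth 2.
Bags: B1 = {0, 1, 3}  B2 = {0, 3, 4}  B3 = {0, 2, 3}
Tree: B1–B2, B2–B3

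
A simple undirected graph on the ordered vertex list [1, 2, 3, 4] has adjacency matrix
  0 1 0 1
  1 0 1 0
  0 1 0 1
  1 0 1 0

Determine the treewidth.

2

A width-2 tree decomposition is:
Bags: B1 = {2, 3, 4}  B2 = {1, 2, 4}
Tree: B1–B2
The largest bag has 3 vertices, giving width 2; this decomposition certifies tw(G) ≤ 2. For the lower bound, G contains the cycle 4–3–2–1–4, so G is not a forest; only forests have treewidth ≤ 1, hence tw(G) ≥ 2. Combining the bounds, tw(G) = 2.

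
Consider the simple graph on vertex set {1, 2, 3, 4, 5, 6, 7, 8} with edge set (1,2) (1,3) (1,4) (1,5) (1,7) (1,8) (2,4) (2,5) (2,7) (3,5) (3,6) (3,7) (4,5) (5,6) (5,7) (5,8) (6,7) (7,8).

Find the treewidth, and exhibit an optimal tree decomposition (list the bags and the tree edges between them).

The largest bag has 4 vertices, giving width 3; this decomposition certifies tw(G) ≤ 3. On the other hand G contains the 4-clique {1, 2, 4, 5}. A clique must lie in a single bag of any decomposition, so no decomposition can have width below 3. Combining the bounds, tw(G) = 3.

Treewidth 3.
One optimal decomposition is:
Bags: B1 = {1, 5, 7, 8}  B2 = {1, 3, 5, 7}  B3 = {1, 2, 5, 7}  B4 = {3, 5, 6, 7}  B5 = {1, 2, 4, 5}
Tree: B1–B2, B2–B3, B2–B4, B3–B5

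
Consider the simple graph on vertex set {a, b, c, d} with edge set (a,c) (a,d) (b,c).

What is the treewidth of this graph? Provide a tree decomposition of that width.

Treewidth 1.
One optimal decomposition is:
Bags: B1 = {b, c}  B2 = {a, c}  B3 = {a, d}
Tree: B1–B2, B2–B3

Each bag holds 2 vertices, so the decomposition has width 1, which upper-bounds the treewidth. Any graph with an edge has treewidth ≥ 1, and G has the edge b–c. The upper and lower bounds meet at 1, so that is the treewidth.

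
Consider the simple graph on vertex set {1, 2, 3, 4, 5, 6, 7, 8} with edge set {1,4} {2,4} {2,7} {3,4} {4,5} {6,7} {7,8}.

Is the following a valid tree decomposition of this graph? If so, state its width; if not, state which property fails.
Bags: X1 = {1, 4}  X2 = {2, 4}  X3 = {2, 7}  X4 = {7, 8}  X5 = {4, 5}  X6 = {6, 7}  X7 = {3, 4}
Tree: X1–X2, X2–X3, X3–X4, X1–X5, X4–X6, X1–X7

Checking the three conditions: (i) the bags cover all of {1, 2, 3, 4, 5, 6, 7, 8}; (ii) for each edge, some bag contains both endpoints; (iii) the bags containing any fixed vertex form a subtree. All hold, so the decomposition is valid with width 2 − 1 = 1.

Yes; width 1.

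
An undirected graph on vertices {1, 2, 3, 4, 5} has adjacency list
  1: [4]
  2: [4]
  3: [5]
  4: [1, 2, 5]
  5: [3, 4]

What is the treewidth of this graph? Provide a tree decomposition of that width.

Treewidth 1.
Bags: B1 = {1, 4}  B2 = {4, 5}  B3 = {2, 4}  B4 = {3, 5}
Tree: B1–B2, B2–B3, B2–B4

Each bag holds 2 vertices, so the decomposition has width 1, which upper-bounds the treewidth. G has an edge, so its treewidth is at least 1. Combining the bounds, tw(G) = 1.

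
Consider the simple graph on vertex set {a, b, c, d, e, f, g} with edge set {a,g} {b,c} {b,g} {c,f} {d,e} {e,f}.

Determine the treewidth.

1

A width-1 tree decomposition is:
Bags: B1 = {a, g}  B2 = {b, g}  B3 = {b, c}  B4 = {c, f}  B5 = {e, f}  B6 = {d, e}
Tree: B1–B2, B2–B3, B3–B4, B4–B5, B5–B6
Every bag has size at most 2, so the width is 2 − 1 = 1 and tw(G) ≤ 1. Since G has at least one edge (e.g. a–g), it is not an edgeless graph, so tw(G) ≥ 1. Hence tw(G) = 1 exactly.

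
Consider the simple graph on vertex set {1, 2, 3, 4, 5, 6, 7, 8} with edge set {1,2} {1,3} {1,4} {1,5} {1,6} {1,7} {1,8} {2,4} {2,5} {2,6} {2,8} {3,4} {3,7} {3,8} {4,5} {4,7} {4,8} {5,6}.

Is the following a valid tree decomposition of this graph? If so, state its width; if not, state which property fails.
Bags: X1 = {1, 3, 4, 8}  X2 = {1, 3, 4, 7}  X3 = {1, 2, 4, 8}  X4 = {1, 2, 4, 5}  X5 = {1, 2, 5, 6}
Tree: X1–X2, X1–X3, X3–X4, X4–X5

Checking the three conditions: (i) the bags cover all of {1, 2, 3, 4, 5, 6, 7, 8}; (ii) for each edge, some bag contains both endpoints; (iii) the bags containing any fixed vertex form a subtree. All hold, so the decomposition is valid with width 4 − 1 = 3.

Yes; width 3.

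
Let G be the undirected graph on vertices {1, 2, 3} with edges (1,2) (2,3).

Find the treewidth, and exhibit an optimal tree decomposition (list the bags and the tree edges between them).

The largest bag has 2 vertices, giving width 1; this decomposition certifies tw(G) ≤ 1. Any graph with an edge has treewidth ≥ 1, and G has the edge 2–3. Hence tw(G) = 1 exactly.

Treewidth 1.
One such decomposition:
Bags: B1 = {2, 3}  B2 = {1, 2}
Tree: B1–B2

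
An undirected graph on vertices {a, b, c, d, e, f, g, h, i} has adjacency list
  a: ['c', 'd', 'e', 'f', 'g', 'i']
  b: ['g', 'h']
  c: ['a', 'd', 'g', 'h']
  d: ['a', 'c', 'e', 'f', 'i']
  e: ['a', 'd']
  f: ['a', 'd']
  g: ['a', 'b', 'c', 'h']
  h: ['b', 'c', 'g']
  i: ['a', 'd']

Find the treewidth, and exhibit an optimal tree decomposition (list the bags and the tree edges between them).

Each bag holds 3 vertices, so the decomposition has width 2, which upper-bounds the treewidth. Conversely, {c, g, h} is a clique of size 3, and the vertices of any clique must share a bag in every tree decomposition; so some bag has ≥ 3 vertices and tw(G) ≥ 2. Combining the bounds, tw(G) = 2.

Treewidth 2.
Bags: B1 = {a, c, d}  B2 = {a, d, i}  B3 = {a, c, g}  B4 = {a, d, e}  B5 = {a, d, f}  B6 = {c, g, h}  B7 = {b, g, h}
Tree: B1–B2, B1–B3, B1–B4, B2–B5, B3–B6, B6–B7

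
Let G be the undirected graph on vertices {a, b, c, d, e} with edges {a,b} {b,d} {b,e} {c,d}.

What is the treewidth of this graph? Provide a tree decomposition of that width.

Each bag holds 2 vertices, so the decomposition has width 1, which upper-bounds the treewidth. Since G has at least one edge (e.g. b–d), it is not an edgeless graph, so tw(G) ≥ 1. The upper and lower bounds meet at 1, so that is the treewidth.

Treewidth 1.
One such decomposition:
Bags: B1 = {b, d}  B2 = {b, e}  B3 = {c, d}  B4 = {a, b}
Tree: B1–B2, B1–B3, B2–B4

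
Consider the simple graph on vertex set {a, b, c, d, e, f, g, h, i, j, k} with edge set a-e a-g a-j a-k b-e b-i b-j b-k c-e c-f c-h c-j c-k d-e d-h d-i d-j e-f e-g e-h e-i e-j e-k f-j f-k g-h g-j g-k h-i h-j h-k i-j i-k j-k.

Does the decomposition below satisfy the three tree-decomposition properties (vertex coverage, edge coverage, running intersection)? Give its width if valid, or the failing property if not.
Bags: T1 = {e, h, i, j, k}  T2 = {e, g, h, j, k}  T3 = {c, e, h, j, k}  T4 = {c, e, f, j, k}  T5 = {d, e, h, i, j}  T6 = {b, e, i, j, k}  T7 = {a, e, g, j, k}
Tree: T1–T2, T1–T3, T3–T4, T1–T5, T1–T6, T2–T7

Checking the three conditions: (i) the bags cover all of {a, b, c, d, e, f, g, h, i, j, k}; (ii) for each edge, some bag contains both endpoints; (iii) the bags containing any fixed vertex form a subtree. All hold, so the decomposition is valid with width 5 − 1 = 4.

Yes; width 4.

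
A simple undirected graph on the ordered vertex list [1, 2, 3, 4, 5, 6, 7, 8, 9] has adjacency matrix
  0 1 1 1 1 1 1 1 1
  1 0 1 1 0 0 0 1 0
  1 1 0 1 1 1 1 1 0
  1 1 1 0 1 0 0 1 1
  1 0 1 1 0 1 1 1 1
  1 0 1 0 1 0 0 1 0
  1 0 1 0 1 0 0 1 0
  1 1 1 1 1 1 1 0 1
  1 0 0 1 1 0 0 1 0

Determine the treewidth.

A width-4 tree decomposition is:
Bags: B1 = {1, 3, 4, 5, 8}  B2 = {1, 3, 5, 6, 8}  B3 = {1, 4, 5, 8, 9}  B4 = {1, 3, 5, 7, 8}  B5 = {1, 2, 3, 4, 8}
Tree: B1–B2, B1–B3, B1–B4, B1–B5
The largest bag has 5 vertices, giving width 4; this decomposition certifies tw(G) ≤ 4. On the other hand G contains the 5-clique {1, 4, 5, 8, 9}. A clique must lie in a single bag of any decomposition, so no decomposition can have width below 4. Combining the bounds, tw(G) = 4.

4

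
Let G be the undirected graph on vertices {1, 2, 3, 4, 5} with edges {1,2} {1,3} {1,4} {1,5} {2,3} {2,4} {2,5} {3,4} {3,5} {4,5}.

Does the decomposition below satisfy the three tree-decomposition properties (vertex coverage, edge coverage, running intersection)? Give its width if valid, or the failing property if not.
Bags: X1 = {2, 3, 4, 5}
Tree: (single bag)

No — vertex 1 appears in no bag.

A tree decomposition must satisfy three properties: every vertex lies in some bag; for every edge, both endpoints lie together in some bag; and for every vertex, the bags containing it form a connected subtree. Here vertex 1 appears in no bag, so the decomposition is invalid.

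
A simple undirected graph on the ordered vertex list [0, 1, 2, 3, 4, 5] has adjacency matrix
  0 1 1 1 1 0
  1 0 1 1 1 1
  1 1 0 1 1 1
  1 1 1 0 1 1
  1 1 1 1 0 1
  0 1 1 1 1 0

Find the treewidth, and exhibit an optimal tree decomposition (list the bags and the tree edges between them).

Treewidth 4.
One optimal decomposition is:
Bags: B1 = {0, 1, 2, 3, 4}  B2 = {1, 2, 3, 4, 5}
Tree: B1–B2

The largest bag has 5 vertices, giving width 4; this decomposition certifies tw(G) ≤ 4. Conversely, {0, 1, 2, 3, 4} is a clique of size 5, and the vertices of any clique must share a bag in every tree decomposition; so some bag has ≥ 5 vertices and tw(G) ≥ 4. Combining the bounds, tw(G) = 4.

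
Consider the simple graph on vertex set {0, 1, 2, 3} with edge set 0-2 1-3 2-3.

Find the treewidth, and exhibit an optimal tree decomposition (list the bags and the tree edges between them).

Treewidth 1.
One such decomposition:
Bags: B1 = {1, 3}  B2 = {2, 3}  B3 = {0, 2}
Tree: B1–B2, B2–B3

The largest bag has 2 vertices, giving width 1; this decomposition certifies tw(G) ≤ 1. Since G has at least one edge (e.g. 1–3), it is not an edgeless graph, so tw(G) ≥ 1. Combining the bounds, tw(G) = 1.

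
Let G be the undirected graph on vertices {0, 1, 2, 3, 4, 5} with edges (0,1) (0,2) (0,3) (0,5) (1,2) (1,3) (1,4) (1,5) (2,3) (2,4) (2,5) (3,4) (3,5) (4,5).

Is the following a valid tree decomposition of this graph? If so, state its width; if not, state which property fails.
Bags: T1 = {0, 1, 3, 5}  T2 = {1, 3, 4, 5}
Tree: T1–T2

A tree decomposition must satisfy three properties: every vertex lies in some bag; for every edge, both endpoints lie together in some bag; and for every vertex, the bags containing it form a connected subtree. Here vertex 2 appears in no bag, so the decomposition is invalid.

No — vertex 2 appears in no bag.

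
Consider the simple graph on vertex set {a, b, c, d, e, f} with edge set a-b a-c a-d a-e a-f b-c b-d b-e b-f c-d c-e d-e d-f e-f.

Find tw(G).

A width-4 tree decomposition is:
Bags: B1 = {a, b, d, e, f}  B2 = {a, b, c, d, e}
Tree: B1–B2
Each bag holds 5 vertices, so the decomposition has width 4, which upper-bounds the treewidth. Conversely, {a, b, c, d, e} is a clique of size 5, and the vertices of any clique must share a bag in every tree decomposition; so some bag has ≥ 5 vertices and tw(G) ≥ 4. Combining the bounds, tw(G) = 4.

4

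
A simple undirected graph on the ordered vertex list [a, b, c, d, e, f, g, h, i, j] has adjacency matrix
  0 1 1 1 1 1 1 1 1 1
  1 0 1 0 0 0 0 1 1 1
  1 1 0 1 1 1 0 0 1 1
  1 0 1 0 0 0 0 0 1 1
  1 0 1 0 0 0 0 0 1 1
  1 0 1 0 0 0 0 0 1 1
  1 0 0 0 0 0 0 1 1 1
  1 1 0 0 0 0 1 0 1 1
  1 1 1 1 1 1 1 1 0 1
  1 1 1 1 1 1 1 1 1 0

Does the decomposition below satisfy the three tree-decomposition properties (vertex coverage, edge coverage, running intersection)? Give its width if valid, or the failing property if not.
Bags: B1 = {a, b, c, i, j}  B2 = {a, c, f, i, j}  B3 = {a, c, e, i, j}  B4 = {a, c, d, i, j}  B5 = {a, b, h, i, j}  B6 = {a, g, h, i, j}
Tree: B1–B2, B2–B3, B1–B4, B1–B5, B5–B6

Checking the three conditions: (i) the bags cover all of {a, b, c, d, e, f, g, h, i, j}; (ii) for each edge, some bag contains both endpoints; (iii) the bags containing any fixed vertex form a subtree. All hold, so the decomposition is valid with width 5 − 1 = 4.

Yes; width 4.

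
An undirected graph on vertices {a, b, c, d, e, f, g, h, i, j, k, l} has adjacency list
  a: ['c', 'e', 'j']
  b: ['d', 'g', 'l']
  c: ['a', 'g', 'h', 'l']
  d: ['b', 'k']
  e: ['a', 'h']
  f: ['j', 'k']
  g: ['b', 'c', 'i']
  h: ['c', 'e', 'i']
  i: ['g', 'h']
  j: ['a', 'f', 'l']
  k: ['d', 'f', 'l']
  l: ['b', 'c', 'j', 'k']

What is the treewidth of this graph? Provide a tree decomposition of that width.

Every bag has size at most 4, so the width is 4 − 1 = 3 and tw(G) ≤ 3. For the lower bound: the 4 vertex sets {e,h,i}, {g}, {c}, {a,b,j,l} are disjoint, each induces a connected subgraph, and every pair is joined by at least one edge of G. Contracting each set to a single vertex therefore yields K_{4} as a minor, and since treewidth is minor-monotone, tw(G) ≥ tw(K_{4}) = 3. Combining the bounds, tw(G) = 3.

Treewidth 3.
One optimal decomposition is:
Bags: B1 = {e, g, h, i}  B2 = {c, e, g, h}  B3 = {a, c, e, g}  B4 = {a, b, c, g}  B5 = {a, b, c, l}  B6 = {a, b, j, l}  B7 = {b, d, j, l}  B8 = {d, j, k, l}  B9 = {d, f, j, k}
Tree: B1–B2, B2–B3, B3–B4, B4–B5, B5–B6, B6–B7, B7–B8, B8–B9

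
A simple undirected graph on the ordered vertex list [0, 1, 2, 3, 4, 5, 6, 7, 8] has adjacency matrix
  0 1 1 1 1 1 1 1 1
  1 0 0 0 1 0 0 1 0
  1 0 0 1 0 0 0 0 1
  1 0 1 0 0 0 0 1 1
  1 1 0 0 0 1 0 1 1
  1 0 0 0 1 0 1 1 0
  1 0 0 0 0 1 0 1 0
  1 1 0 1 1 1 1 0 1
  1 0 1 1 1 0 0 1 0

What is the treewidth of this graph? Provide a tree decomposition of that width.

Treewidth 3.
One optimal decomposition is:
Bags: B1 = {0, 3, 7, 8}  B2 = {0, 4, 7, 8}  B3 = {0, 4, 5, 7}  B4 = {0, 5, 6, 7}  B5 = {0, 2, 3, 8}  B6 = {0, 1, 4, 7}
Tree: B1–B2, B2–B3, B3–B4, B1–B5, B3–B6

Every bag has size at most 4, so the width is 4 − 1 = 3 and tw(G) ≤ 3. Conversely, {0, 2, 3, 8} is a clique of size 4, and the vertices of any clique must share a bag in every tree decomposition; so some bag has ≥ 4 vertices and tw(G) ≥ 3. The upper and lower bounds meet at 3, so that is the treewidth.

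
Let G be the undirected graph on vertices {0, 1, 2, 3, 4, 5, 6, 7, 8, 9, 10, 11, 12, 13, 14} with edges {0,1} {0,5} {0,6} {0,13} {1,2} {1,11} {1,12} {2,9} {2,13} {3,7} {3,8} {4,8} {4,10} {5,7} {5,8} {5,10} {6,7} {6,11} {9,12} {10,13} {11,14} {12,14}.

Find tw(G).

3

A width-3 tree decomposition is:
Bags: B1 = {3, 4, 7, 8}  B2 = {4, 5, 7, 8}  B3 = {4, 5, 7, 10}  B4 = {5, 6, 7, 10}  B5 = {0, 5, 6, 10}  B6 = {0, 6, 10, 13}  B7 = {0, 6, 11, 13}  B8 = {0, 1, 11, 13}  B9 = {1, 2, 11, 13}  B10 = {1, 2, 11, 14}  B11 = {1, 2, 12, 14}  B12 = {2, 9, 12, 14}
Tree: B1–B2, B2–B3, B3–B4, B4–B5, B5–B6, B6–B7, B7–B8, B8–B9, B9–B10, B10–B11, B11–B12
The largest bag has 4 vertices, giving width 3; this decomposition certifies tw(G) ≤ 3. For the lower bound: the 4 vertex sets {3,4,8}, {7}, {5}, {0,6,10,13} are disjoint, each induces a connected subgraph, and every pair is joined by at least one edge of G. Contracting each set to a single vertex therefore yields K_{4} as a minor, and since treewidth is minor-monotone, tw(G) ≥ tw(K_{4}) = 3. Therefore the treewidth is 3.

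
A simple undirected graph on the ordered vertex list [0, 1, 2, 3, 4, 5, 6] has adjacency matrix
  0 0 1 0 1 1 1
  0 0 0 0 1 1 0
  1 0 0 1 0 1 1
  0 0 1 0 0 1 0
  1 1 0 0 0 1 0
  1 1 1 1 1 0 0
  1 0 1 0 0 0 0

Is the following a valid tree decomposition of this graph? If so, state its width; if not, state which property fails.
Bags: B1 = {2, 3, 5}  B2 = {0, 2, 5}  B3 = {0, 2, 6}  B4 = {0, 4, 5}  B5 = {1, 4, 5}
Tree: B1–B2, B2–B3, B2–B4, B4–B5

Yes; width 2.

Every vertex of G appears in some bag (union = {0, 1, 2, 3, 4, 5, 6}); every edge is covered by a bag; and for each vertex v the set of bags containing v is connected in the bag tree. The decomposition is therefore valid. The largest bag has 3 vertices, so the width is 2.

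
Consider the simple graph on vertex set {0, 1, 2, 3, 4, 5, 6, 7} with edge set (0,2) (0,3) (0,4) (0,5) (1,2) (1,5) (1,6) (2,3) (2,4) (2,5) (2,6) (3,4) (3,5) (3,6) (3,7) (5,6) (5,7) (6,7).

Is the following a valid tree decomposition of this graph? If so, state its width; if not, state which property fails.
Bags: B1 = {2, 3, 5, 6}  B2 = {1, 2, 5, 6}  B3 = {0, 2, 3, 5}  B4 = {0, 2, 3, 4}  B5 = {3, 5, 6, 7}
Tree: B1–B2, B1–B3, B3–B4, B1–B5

Yes; width 3.

Vertex coverage: the bags together contain {0, 1, 2, 3, 4, 5, 6, 7}, the full vertex set. Edge coverage: each edge of G has both endpoints in at least one bag. Running intersection: for every vertex, the bags containing it form a connected subtree. All three properties hold, so this is a valid tree decomposition of width max|bag| − 1 = 3, and hence tw(G) ≤ 3.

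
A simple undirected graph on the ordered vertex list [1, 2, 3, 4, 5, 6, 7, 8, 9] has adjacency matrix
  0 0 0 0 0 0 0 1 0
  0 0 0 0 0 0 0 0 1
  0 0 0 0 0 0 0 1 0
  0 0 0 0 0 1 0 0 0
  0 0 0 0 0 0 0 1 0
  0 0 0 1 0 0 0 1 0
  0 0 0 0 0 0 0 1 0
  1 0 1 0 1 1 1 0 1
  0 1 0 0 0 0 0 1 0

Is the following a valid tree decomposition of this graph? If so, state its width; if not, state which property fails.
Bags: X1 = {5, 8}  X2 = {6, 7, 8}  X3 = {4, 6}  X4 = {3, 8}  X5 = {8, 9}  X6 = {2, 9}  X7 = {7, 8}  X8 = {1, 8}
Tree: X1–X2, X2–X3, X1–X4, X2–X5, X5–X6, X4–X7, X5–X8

No — bags containing vertex 7 are not connected in the tree.

A tree decomposition must satisfy three properties: every vertex lies in some bag; for every edge, both endpoints lie together in some bag; and for every vertex, the bags containing it form a connected subtree. Here bags containing vertex 7 are not connected in the tree, so the decomposition is invalid.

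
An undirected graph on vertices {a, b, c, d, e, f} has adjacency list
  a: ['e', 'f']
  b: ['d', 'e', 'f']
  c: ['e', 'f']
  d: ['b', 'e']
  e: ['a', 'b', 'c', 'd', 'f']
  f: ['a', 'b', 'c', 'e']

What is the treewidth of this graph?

2

A width-2 tree decomposition is:
Bags: B1 = {b, e, f}  B2 = {c, e, f}  B3 = {b, d, e}  B4 = {a, e, f}
Tree: B1–B2, B1–B3, B2–B4
The largest bag has 3 vertices, giving width 2; this decomposition certifies tw(G) ≤ 2. Conversely, {b, d, e} is a clique of size 3, and the vertices of any clique must share a bag in every tree decomposition; so some bag has ≥ 3 vertices and tw(G) ≥ 2. Hence tw(G) = 2 exactly.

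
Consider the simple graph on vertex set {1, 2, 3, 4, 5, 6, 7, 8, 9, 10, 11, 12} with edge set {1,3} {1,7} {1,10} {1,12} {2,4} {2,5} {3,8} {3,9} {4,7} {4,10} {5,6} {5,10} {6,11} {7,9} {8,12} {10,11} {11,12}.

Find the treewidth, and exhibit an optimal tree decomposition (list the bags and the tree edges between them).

Every bag has size at most 4, so the width is 4 − 1 = 3 and tw(G) ≤ 3. For the lower bound: the 4 vertex sets {3,8,9}, {7}, {1}, {4,10,11,12} are disjoint, each induces a connected subgraph, and every pair is joined by at least one edge of G. Contracting each set to a single vertex therefore yields K_{4} as a minor, and since treewidth is minor-monotone, tw(G) ≥ tw(K_{4}) = 3. Therefore the treewidth is 3.

Treewidth 3.
One optimal decomposition is:
Bags: B1 = {3, 7, 8, 9}  B2 = {1, 3, 7, 8}  B3 = {1, 7, 8, 12}  B4 = {1, 4, 7, 12}  B5 = {1, 4, 10, 12}  B6 = {4, 10, 11, 12}  B7 = {2, 4, 10, 11}  B8 = {2, 5, 10, 11}  B9 = {2, 5, 6, 11}
Tree: B1–B2, B2–B3, B3–B4, B4–B5, B5–B6, B6–B7, B7–B8, B8–B9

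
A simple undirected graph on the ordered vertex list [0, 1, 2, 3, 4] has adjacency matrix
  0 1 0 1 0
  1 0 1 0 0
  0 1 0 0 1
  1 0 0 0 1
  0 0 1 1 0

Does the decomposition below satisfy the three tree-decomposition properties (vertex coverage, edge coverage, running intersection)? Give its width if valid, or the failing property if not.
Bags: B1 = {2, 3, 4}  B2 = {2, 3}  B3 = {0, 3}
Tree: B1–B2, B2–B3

No — vertex 1 appears in no bag.

A tree decomposition must satisfy three properties: every vertex lies in some bag; for every edge, both endpoints lie together in some bag; and for every vertex, the bags containing it form a connected subtree. Here vertex 1 appears in no bag, so the decomposition is invalid.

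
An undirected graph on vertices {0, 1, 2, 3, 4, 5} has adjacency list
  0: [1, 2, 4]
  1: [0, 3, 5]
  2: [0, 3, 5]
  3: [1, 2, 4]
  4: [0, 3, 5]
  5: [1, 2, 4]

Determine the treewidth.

3

A width-3 tree decomposition is:
Bags: B1 = {1, 2, 4, 5}  B2 = {0, 1, 2, 4}  B3 = {1, 2, 3, 4}
Tree: B1–B2, B2–B3
Every bag has size at most 4, so the width is 4 − 1 = 3 and tw(G) ≤ 3. For the lower bound: the 4 vertex sets {1,5}, {0,2}, {4}, {3} are disjoint, each induces a connected subgraph, and every pair is joined by at least one edge of G. Contracting each set to a single vertex therefore yields K_{4} as a minor, and since treewidth is minor-monotone, tw(G) ≥ tw(K_{4}) = 3. Therefore the treewidth is 3.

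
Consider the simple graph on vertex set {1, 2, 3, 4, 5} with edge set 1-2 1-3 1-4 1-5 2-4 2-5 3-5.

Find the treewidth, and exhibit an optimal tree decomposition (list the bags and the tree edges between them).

The largest bag has 3 vertices, giving width 2; this decomposition certifies tw(G) ≤ 2. For the lower bound, the 3 vertices {1, 2, 4} are pairwise adjacent, and any tree decomposition puts a clique entirely inside one bag — forcing width ≥ 2. Therefore the treewidth is 2.

Treewidth 2.
Bags: B1 = {1, 2, 4}  B2 = {1, 2, 5}  B3 = {1, 3, 5}
Tree: B1–B2, B2–B3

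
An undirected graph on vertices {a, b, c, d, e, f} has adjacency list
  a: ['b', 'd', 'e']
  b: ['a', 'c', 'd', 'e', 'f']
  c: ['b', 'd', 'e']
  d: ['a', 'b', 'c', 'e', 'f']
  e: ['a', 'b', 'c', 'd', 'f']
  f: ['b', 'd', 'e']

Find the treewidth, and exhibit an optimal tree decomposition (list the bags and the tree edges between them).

Treewidth 3.
One optimal decomposition is:
Bags: B1 = {b, c, d, e}  B2 = {a, b, d, e}  B3 = {b, d, e, f}
Tree: B1–B2, B1–B3

Every bag has size at most 4, so the width is 4 − 1 = 3 and tw(G) ≤ 3. For the lower bound, the 4 vertices {a, b, d, e} are pairwise adjacent, and any tree decomposition puts a clique entirely inside one bag — forcing width ≥ 3. Therefore the treewidth is 3.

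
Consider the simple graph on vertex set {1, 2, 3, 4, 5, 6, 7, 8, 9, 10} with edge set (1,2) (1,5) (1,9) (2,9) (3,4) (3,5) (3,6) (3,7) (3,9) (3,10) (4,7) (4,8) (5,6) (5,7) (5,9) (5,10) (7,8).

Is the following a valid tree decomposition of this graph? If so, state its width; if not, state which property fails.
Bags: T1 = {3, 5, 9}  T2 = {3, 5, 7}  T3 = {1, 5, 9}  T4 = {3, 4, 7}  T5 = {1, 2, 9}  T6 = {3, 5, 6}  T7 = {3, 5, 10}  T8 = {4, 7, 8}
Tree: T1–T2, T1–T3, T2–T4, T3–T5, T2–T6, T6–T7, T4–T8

Yes; width 2.

Checking the three conditions: (i) the bags cover all of {1, 2, 3, 4, 5, 6, 7, 8, 9, 10}; (ii) for each edge, some bag contains both endpoints; (iii) the bags containing any fixed vertex form a subtree. All hold, so the decomposition is valid with width 3 − 1 = 2.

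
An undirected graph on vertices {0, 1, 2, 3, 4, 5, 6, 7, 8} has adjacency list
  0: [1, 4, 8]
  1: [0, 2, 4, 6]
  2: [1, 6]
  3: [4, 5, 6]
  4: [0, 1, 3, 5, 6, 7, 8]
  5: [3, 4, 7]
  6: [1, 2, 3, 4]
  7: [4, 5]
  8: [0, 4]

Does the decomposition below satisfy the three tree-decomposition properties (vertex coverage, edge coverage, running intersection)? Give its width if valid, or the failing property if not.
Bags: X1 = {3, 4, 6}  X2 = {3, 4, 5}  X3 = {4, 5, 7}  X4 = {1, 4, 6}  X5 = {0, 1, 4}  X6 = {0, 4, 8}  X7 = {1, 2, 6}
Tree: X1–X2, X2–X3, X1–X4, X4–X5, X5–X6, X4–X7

Yes; width 2.

Vertex coverage: the bags together contain {0, 1, 2, 3, 4, 5, 6, 7, 8}, the full vertex set. Edge coverage: each edge of G has both endpoints in at least one bag. Running intersection: for every vertex, the bags containing it form a connected subtree. All three properties hold, so this is a valid tree decomposition of width max|bag| − 1 = 2, and hence tw(G) ≤ 2.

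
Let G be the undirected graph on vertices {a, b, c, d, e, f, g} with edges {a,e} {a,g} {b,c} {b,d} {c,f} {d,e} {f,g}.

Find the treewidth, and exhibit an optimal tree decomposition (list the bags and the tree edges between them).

Treewidth 2.
One such decomposition:
Bags: B1 = {a, d, e}  B2 = {a, b, d}  B3 = {a, b, c}  B4 = {a, c, f}  B5 = {a, f, g}
Tree: B1–B2, B2–B3, B3–B4, B4–B5

Every bag has size at most 3, so the width is 3 − 1 = 2 and tw(G) ≤ 2. Since a–e–d–b–c–f–g–a is a cycle in G, G is not acyclic. Forests are exactly the graphs of treewidth ≤ 1, so tw(G) ≥ 2. Hence tw(G) = 2 exactly.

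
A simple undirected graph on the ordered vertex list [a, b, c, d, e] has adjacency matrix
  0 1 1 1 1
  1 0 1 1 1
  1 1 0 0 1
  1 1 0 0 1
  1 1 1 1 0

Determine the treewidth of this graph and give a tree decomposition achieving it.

The largest bag has 4 vertices, giving width 3; this decomposition certifies tw(G) ≤ 3. On the other hand G contains the 4-clique {a, b, d, e}. A clique must lie in a single bag of any decomposition, so no decomposition can have width below 3. Combining the bounds, tw(G) = 3.

Treewidth 3.
Bags: B1 = {a, b, c, e}  B2 = {a, b, d, e}
Tree: B1–B2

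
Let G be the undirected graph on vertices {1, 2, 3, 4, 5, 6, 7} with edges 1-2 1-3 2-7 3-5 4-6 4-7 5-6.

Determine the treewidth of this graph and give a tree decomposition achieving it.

The largest bag has 3 vertices, giving width 2; this decomposition certifies tw(G) ≤ 2. Since 7–4–6–5–3–1–2–7 is a cycle in G, G is not acyclic. Forests are exactly the graphs of treewidth ≤ 1, so tw(G) ≥ 2. The upper and lower bounds meet at 2, so that is the treewidth.

Treewidth 2.
One optimal decomposition is:
Bags: B1 = {4, 6, 7}  B2 = {5, 6, 7}  B3 = {3, 5, 7}  B4 = {1, 3, 7}  B5 = {1, 2, 7}
Tree: B1–B2, B2–B3, B3–B4, B4–B5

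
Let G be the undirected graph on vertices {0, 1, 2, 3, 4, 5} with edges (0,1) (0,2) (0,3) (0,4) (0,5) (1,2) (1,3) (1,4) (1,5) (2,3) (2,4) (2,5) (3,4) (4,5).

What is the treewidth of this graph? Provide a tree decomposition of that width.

Treewidth 4.
One such decomposition:
Bags: B1 = {0, 1, 2, 3, 4}  B2 = {0, 1, 2, 4, 5}
Tree: B1–B2

Each bag holds 5 vertices, so the decomposition has width 4, which upper-bounds the treewidth. For the lower bound, the 5 vertices {0, 1, 2, 3, 4} are pairwise adjacent, and any tree decomposition puts a clique entirely inside one bag — forcing width ≥ 4. Therefore the treewidth is 4.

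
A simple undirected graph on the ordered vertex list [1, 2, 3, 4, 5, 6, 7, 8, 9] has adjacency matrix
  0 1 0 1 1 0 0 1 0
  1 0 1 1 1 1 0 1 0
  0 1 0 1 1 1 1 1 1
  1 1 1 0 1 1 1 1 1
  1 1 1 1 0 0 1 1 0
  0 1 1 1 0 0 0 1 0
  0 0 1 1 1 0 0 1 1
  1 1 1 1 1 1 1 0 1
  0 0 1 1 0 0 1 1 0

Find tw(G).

A width-4 tree decomposition is:
Bags: B1 = {1, 2, 4, 5, 8}  B2 = {2, 3, 4, 5, 8}  B3 = {3, 4, 5, 7, 8}  B4 = {2, 3, 4, 6, 8}  B5 = {3, 4, 7, 8, 9}
Tree: B1–B2, B2–B3, B2–B4, B3–B5
Each bag holds 5 vertices, so the decomposition has width 4, which upper-bounds the treewidth. On the other hand G contains the 5-clique {1, 2, 4, 5, 8}. A clique must lie in a single bag of any decomposition, so no decomposition can have width below 4. The upper and lower bounds meet at 4, so that is the treewidth.

4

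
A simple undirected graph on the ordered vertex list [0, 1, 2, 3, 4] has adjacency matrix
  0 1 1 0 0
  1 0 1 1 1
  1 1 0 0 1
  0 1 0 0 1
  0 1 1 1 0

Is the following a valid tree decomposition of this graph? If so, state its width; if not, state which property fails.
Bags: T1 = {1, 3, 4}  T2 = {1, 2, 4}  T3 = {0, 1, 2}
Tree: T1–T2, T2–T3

Checking the three conditions: (i) the bags cover all of {0, 1, 2, 3, 4}; (ii) for each edge, some bag contains both endpoints; (iii) the bags containing any fixed vertex form a subtree. All hold, so the decomposition is valid with width 3 − 1 = 2.

Yes; width 2.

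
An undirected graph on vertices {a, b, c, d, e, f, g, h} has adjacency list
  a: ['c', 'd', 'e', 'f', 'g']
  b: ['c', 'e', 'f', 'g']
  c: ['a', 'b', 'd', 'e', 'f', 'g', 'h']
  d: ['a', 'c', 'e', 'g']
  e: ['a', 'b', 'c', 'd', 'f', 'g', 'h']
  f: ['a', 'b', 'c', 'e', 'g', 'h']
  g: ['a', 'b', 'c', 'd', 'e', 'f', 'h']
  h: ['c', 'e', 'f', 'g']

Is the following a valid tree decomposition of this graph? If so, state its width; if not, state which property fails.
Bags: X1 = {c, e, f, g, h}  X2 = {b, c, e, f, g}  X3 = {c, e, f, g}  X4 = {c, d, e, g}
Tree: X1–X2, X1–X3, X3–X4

A tree decomposition must satisfy three properties: every vertex lies in some bag; for every edge, both endpoints lie together in some bag; and for every vertex, the bags containing it form a connected subtree. Here vertex a appears in no bag, so the decomposition is invalid.

No — vertex a appears in no bag.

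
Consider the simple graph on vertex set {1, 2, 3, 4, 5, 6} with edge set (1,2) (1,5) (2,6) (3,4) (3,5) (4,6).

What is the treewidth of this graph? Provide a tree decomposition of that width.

Every bag has size at most 3, so the width is 3 − 1 = 2 and tw(G) ≤ 2. For the lower bound, G contains the cycle 1–2–6–4–3–5–1, so G is not a forest; only forests have treewidth ≤ 1, hence tw(G) ≥ 2. Therefore the treewidth is 2.

Treewidth 2.
One optimal decomposition is:
Bags: B1 = {1, 2, 6}  B2 = {1, 4, 6}  B3 = {1, 3, 4}  B4 = {1, 3, 5}
Tree: B1–B2, B2–B3, B3–B4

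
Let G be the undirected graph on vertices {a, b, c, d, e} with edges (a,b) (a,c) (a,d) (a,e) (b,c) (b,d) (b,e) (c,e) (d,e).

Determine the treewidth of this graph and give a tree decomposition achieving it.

Treewidth 3.
Bags: B1 = {a, b, c, e}  B2 = {a, b, d, e}
Tree: B1–B2

Every bag has size at most 4, so the width is 4 − 1 = 3 and tw(G) ≤ 3. On the other hand G contains the 4-clique {a, b, d, e}. A clique must lie in a single bag of any decomposition, so no decomposition can have width below 3. The upper and lower bounds meet at 3, so that is the treewidth.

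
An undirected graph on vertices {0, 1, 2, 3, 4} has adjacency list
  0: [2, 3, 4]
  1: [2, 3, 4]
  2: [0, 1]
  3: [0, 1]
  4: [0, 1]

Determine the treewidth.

2

A width-2 tree decomposition is:
Bags: B1 = {0, 1, 2}  B2 = {0, 1, 3}  B3 = {0, 1, 4}
Tree: B1–B2, B2–B3
Each bag holds 3 vertices, so the decomposition has width 2, which upper-bounds the treewidth. Since 0–2–1–3–0 is a cycle in G, G is not acyclic. Forests are exactly the graphs of treewidth ≤ 1, so tw(G) ≥ 2. Therefore the treewidth is 2.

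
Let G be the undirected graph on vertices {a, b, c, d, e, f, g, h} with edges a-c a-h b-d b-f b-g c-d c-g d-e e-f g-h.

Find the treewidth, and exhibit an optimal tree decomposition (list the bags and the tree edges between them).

Every bag has size at most 3, so the width is 3 − 1 = 2 and tw(G) ≤ 2. For the lower bound, G contains the cycle h–a–c–g–h, so G is not a forest; only forests have treewidth ≤ 1, hence tw(G) ≥ 2. Therefore the treewidth is 2.

Treewidth 2.
One such decomposition:
Bags: B1 = {a, g, h}  B2 = {a, c, g}  B3 = {b, c, g}  B4 = {b, c, d}  B5 = {b, d, f}  B6 = {d, e, f}
Tree: B1–B2, B2–B3, B3–B4, B4–B5, B5–B6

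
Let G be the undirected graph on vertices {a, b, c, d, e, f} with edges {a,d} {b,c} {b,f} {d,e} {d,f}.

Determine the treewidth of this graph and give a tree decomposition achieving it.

Treewidth 1.
One optimal decomposition is:
Bags: B1 = {b, f}  B2 = {b, c}  B3 = {d, f}  B4 = {a, d}  B5 = {d, e}
Tree: B1–B2, B1–B3, B3–B4, B3–B5

Each bag holds 2 vertices, so the decomposition has width 1, which upper-bounds the treewidth. Since G has at least one edge (e.g. f–b), it is not an edgeless graph, so tw(G) ≥ 1. Therefore the treewidth is 1.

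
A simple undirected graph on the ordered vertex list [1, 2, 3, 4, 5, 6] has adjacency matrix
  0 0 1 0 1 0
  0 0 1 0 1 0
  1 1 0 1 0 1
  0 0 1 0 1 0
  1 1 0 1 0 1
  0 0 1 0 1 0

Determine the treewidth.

A width-2 tree decomposition is:
Bags: B1 = {3, 4, 5}  B2 = {2, 3, 5}  B3 = {1, 3, 5}  B4 = {3, 5, 6}
Tree: B1–B2, B2–B3, B3–B4
The largest bag has 3 vertices, giving width 2; this decomposition certifies tw(G) ≤ 2. For the lower bound, G contains the cycle 3–4–5–2–3, so G is not a forest; only forests have treewidth ≤ 1, hence tw(G) ≥ 2. Hence tw(G) = 2 exactly.

2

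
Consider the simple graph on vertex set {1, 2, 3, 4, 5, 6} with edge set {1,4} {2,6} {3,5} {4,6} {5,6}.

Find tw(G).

1

A width-1 tree decomposition is:
Bags: B1 = {2, 6}  B2 = {4, 6}  B3 = {5, 6}  B4 = {1, 4}  B5 = {3, 5}
Tree: B1–B2, B1–B3, B2–B4, B3–B5
The largest bag has 2 vertices, giving width 1; this decomposition certifies tw(G) ≤ 1. Any graph with an edge has treewidth ≥ 1, and G has the edge 6–2. The upper and lower bounds meet at 1, so that is the treewidth.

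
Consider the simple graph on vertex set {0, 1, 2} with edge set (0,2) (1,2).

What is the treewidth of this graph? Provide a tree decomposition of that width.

Treewidth 1.
Bags: B1 = {1, 2}  B2 = {0, 2}
Tree: B1–B2

The largest bag has 2 vertices, giving width 1; this decomposition certifies tw(G) ≤ 1. Any graph with an edge has treewidth ≥ 1, and G has the edge 2–1. Therefore the treewidth is 1.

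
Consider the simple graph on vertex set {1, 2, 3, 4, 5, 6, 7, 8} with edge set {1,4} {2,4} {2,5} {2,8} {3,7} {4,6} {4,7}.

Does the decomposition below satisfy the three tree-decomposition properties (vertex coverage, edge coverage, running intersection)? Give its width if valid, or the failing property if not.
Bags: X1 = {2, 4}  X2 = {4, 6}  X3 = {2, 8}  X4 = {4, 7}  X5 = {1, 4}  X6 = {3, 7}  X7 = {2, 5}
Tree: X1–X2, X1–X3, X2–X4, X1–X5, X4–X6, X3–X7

Yes; width 1.

Every vertex of G appears in some bag (union = {1, 2, 3, 4, 5, 6, 7, 8}); every edge is covered by a bag; and for each vertex v the set of bags containing v is connected in the bag tree. The decomposition is therefore valid. The largest bag has 2 vertices, so the width is 1.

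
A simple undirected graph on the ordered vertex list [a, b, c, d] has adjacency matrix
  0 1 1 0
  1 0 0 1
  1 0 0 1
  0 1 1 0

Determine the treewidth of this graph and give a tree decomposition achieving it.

The largest bag has 3 vertices, giving width 2; this decomposition certifies tw(G) ≤ 2. The edges a–c–d–b–a form a cycle, so G is not a tree and its treewidth is at least 2. Hence tw(G) = 2 exactly.

Treewidth 2.
Bags: B1 = {a, c, d}  B2 = {a, b, d}
Tree: B1–B2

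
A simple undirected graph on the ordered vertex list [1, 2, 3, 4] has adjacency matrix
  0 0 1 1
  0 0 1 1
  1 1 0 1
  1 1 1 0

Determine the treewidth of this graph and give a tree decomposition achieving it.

Each bag holds 3 vertices, so the decomposition has width 2, which upper-bounds the treewidth. Conversely, {1, 3, 4} is a clique of size 3, and the vertices of any clique must share a bag in every tree decomposition; so some bag has ≥ 3 vertices and tw(G) ≥ 2. Therefore the treewidth is 2.

Treewidth 2.
One optimal decomposition is:
Bags: B1 = {2, 3, 4}  B2 = {1, 3, 4}
Tree: B1–B2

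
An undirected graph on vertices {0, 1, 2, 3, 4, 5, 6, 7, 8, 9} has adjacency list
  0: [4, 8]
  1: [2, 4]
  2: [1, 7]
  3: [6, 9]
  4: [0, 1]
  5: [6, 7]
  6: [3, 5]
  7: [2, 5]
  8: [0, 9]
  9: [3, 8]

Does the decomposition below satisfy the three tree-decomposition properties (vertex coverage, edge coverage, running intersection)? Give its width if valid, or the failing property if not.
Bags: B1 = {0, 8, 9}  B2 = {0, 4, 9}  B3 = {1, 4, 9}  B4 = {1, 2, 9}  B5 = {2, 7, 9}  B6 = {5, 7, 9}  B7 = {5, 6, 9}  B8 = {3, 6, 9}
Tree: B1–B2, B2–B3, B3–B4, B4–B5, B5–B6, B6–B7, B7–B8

Yes; width 2.

Every vertex of G appears in some bag (union = {0, 1, 2, 3, 4, 5, 6, 7, 8, 9}); every edge is covered by a bag; and for each vertex v the set of bags containing v is connected in the bag tree. The decomposition is therefore valid. The largest bag has 3 vertices, so the width is 2.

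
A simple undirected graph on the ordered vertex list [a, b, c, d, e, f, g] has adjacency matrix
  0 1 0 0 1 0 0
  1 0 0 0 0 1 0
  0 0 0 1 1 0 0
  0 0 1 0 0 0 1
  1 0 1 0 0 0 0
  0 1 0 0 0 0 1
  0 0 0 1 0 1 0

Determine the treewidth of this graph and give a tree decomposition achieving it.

Every bag has size at most 3, so the width is 3 − 1 = 2 and tw(G) ≤ 2. For the lower bound, G contains the cycle b–a–e–c–d–g–f–b, so G is not a forest; only forests have treewidth ≤ 1, hence tw(G) ≥ 2. Therefore the treewidth is 2.

Treewidth 2.
One such decomposition:
Bags: B1 = {a, b, e}  B2 = {b, c, e}  B3 = {b, c, d}  B4 = {b, d, g}  B5 = {b, f, g}
Tree: B1–B2, B2–B3, B3–B4, B4–B5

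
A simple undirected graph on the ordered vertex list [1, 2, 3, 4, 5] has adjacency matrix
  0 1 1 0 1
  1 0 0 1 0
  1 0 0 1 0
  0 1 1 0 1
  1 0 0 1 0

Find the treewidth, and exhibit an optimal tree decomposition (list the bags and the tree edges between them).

The largest bag has 3 vertices, giving width 2; this decomposition certifies tw(G) ≤ 2. For the lower bound, G contains the cycle 2–1–5–4–2, so G is not a forest; only forests have treewidth ≤ 1, hence tw(G) ≥ 2. Combining the bounds, tw(G) = 2.

Treewidth 2.
One such decomposition:
Bags: B1 = {1, 2, 4}  B2 = {1, 4, 5}  B3 = {1, 3, 4}
Tree: B1–B2, B2–B3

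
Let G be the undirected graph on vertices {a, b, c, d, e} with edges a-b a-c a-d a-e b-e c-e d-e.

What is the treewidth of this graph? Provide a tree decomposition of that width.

Treewidth 2.
One such decomposition:
Bags: B1 = {a, c, e}  B2 = {a, b, e}  B3 = {a, d, e}
Tree: B1–B2, B2–B3

The largest bag has 3 vertices, giving width 2; this decomposition certifies tw(G) ≤ 2. Conversely, {a, d, e} is a clique of size 3, and the vertices of any clique must share a bag in every tree decomposition; so some bag has ≥ 3 vertices and tw(G) ≥ 2. Combining the bounds, tw(G) = 2.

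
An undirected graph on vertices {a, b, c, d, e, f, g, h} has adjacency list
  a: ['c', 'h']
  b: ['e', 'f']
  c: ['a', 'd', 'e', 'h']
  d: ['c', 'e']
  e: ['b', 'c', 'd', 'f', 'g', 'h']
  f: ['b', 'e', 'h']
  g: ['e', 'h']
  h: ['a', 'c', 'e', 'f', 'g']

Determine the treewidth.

2

A width-2 tree decomposition is:
Bags: B1 = {c, e, h}  B2 = {e, f, h}  B3 = {e, g, h}  B4 = {c, d, e}  B5 = {a, c, h}  B6 = {b, e, f}
Tree: B1–B2, B1–B3, B1–B4, B1–B5, B2–B6
Every bag has size at most 3, so the width is 3 − 1 = 2 and tw(G) ≤ 2. Conversely, {c, d, e} is a clique of size 3, and the vertices of any clique must share a bag in every tree decomposition; so some bag has ≥ 3 vertices and tw(G) ≥ 2. Combining the bounds, tw(G) = 2.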